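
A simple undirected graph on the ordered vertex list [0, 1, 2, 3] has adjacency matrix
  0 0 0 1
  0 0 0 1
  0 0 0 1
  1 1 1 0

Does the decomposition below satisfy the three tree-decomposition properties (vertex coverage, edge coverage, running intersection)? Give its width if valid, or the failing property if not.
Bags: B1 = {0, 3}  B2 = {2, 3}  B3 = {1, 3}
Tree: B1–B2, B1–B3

Every vertex of G appears in some bag (union = {0, 1, 2, 3}); every edge is covered by a bag; and for each vertex v the set of bags containing v is connected in the bag tree. The decomposition is therefore valid. The largest bag has 2 vertices, so the width is 1.

Yes; width 1.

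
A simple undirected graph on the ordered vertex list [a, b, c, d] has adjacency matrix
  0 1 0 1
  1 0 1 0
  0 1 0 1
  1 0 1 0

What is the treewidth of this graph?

2

A width-2 tree decomposition is:
Bags: B1 = {a, c, d}  B2 = {a, b, c}
Tree: B1–B2
Every bag has size at most 3, so the width is 3 − 1 = 2 and tw(G) ≤ 2. The edges c–d–a–b–c form a cycle, so G is not a tree and its treewidth is at least 2. Therefore the treewidth is 2.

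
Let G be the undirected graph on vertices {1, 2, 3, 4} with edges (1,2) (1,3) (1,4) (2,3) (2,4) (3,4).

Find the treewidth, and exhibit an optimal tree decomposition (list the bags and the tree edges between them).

Treewidth 3.
One such decomposition:
Bags: B1 = {1, 2, 3, 4}
Tree: (single bag)

With just one bag of size 4, the width is 4 − 1 = 3, so tw(G) ≤ 3. For the lower bound, the 4 vertices {1, 2, 3, 4} are pairwise adjacent, and any tree decomposition puts a clique entirely inside one bag — forcing width ≥ 3. Therefore the treewidth is 3.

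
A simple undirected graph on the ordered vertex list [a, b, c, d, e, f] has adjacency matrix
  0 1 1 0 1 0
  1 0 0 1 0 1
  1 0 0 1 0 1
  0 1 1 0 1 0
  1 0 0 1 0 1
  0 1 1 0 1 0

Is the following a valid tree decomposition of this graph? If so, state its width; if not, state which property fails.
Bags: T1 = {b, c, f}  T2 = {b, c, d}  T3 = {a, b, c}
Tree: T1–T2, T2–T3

A tree decomposition must satisfy three properties: every vertex lies in some bag; for every edge, both endpoints lie together in some bag; and for every vertex, the bags containing it form a connected subtree. Here vertex e appears in no bag, so the decomposition is invalid.

No — vertex e appears in no bag.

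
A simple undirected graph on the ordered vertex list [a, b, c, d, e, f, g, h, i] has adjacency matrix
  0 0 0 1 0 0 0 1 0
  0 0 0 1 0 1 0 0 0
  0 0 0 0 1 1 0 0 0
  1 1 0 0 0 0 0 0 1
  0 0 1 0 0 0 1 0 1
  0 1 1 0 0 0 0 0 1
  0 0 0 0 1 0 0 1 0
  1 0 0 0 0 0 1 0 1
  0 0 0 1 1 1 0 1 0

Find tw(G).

3

A width-3 tree decomposition is:
Bags: B1 = {b, c, d, f}  B2 = {c, d, f, i}  B3 = {c, d, e, i}  B4 = {a, d, e, i}  B5 = {a, e, h, i}  B6 = {a, e, g, h}
Tree: B1–B2, B2–B3, B3–B4, B4–B5, B5–B6
Every bag has size at most 4, so the width is 4 − 1 = 3 and tw(G) ≤ 3. For the lower bound: the 4 vertex sets {b,c,f}, {d}, {i}, {a,e,g,h} are disjoint, each induces a connected subgraph, and every pair is joined by at least one edge of G. Contracting each set to a single vertex therefore yields K_{4} as a minor, and since treewidth is minor-monotone, tw(G) ≥ tw(K_{4}) = 3. Combining the bounds, tw(G) = 3.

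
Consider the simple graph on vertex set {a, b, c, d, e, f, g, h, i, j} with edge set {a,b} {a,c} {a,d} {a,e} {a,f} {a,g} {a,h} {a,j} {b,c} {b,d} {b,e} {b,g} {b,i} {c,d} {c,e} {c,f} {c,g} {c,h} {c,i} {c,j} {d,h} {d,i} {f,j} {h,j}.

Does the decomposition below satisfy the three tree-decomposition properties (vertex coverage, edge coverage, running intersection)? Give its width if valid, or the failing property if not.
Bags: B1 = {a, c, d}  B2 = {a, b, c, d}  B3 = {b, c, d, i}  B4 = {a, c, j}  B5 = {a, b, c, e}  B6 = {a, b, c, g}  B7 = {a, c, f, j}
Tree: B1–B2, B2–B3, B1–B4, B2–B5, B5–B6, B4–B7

No — vertex h appears in no bag.

A tree decomposition must satisfy three properties: every vertex lies in some bag; for every edge, both endpoints lie together in some bag; and for every vertex, the bags containing it form a connected subtree. Here vertex h appears in no bag, so the decomposition is invalid.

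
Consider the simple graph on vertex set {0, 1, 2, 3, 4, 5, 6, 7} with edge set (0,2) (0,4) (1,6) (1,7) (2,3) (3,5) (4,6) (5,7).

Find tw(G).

2

A width-2 tree decomposition is:
Bags: B1 = {1, 5, 7}  B2 = {1, 5, 6}  B3 = {4, 5, 6}  B4 = {0, 4, 5}  B5 = {0, 2, 5}  B6 = {2, 3, 5}
Tree: B1–B2, B2–B3, B3–B4, B4–B5, B5–B6
The largest bag has 3 vertices, giving width 2; this decomposition certifies tw(G) ≤ 2. The edges 5–7–1–6–4–0–2–3–5 form a cycle, so G is not a tree and its treewidth is at least 2. Hence tw(G) = 2 exactly.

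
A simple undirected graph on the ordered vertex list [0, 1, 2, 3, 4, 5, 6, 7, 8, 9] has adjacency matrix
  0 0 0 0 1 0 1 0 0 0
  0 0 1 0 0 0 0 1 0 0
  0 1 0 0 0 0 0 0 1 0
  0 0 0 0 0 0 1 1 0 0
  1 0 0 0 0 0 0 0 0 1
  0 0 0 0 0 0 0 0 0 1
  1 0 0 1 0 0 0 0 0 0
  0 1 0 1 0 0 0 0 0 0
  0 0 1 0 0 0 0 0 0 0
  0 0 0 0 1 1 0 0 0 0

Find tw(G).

A width-1 tree decomposition is:
Bags: B1 = {5, 9}  B2 = {4, 9}  B3 = {0, 4}  B4 = {0, 6}  B5 = {3, 6}  B6 = {3, 7}  B7 = {1, 7}  B8 = {1, 2}  B9 = {2, 8}
Tree: B1–B2, B2–B3, B3–B4, B4–B5, B5–B6, B6–B7, B7–B8, B8–B9
The largest bag has 2 vertices, giving width 1; this decomposition certifies tw(G) ≤ 1. G has an edge, so its treewidth is at least 1. Combining the bounds, tw(G) = 1.

1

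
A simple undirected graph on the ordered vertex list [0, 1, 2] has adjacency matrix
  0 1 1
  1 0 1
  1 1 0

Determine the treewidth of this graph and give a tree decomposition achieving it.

Treewidth 2.
One optimal decomposition is:
Bags: B1 = {0, 1, 2}
Tree: (single bag)

With just one bag of size 3, the width is 3 − 1 = 2, so tw(G) ≤ 2. On the other hand G contains the 3-clique {0, 1, 2}. A clique must lie in a single bag of any decomposition, so no decomposition can have width below 2. Therefore the treewidth is 2.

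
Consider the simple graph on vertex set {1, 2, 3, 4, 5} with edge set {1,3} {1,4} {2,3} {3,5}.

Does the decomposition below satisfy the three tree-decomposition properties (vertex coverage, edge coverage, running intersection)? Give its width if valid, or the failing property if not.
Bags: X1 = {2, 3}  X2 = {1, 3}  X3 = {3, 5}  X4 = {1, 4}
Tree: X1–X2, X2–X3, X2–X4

Yes; width 1.

Every vertex of G appears in some bag (union = {1, 2, 3, 4, 5}); every edge is covered by a bag; and for each vertex v the set of bags containing v is connected in the bag tree. The decomposition is therefore valid. The largest bag has 2 vertices, so the width is 1.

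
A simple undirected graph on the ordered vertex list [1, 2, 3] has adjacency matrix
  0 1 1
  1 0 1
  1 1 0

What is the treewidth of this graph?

2

A width-2 tree decomposition is:
Bags: B1 = {1, 2, 3}
Tree: (single bag)
A single bag containing all 3 vertices is trivially a valid decomposition of width 2. For the lower bound, the 3 vertices {1, 2, 3} are pairwise adjacent, and any tree decomposition puts a clique entirely inside one bag — forcing width ≥ 2. The upper and lower bounds meet at 2, so that is the treewidth.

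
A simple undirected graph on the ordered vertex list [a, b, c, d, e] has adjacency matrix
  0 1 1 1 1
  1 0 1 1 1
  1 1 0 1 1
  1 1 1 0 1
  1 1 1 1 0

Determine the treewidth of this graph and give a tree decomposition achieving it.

With just one bag of size 5, the width is 5 − 1 = 4, so tw(G) ≤ 4. Conversely, {a, b, c, d, e} is a clique of size 5, and the vertices of any clique must share a bag in every tree decomposition; so some bag has ≥ 5 vertices and tw(G) ≥ 4. The upper and lower bounds meet at 4, so that is the treewidth.

Treewidth 4.
One optimal decomposition is:
Bags: B1 = {a, b, c, d, e}
Tree: (single bag)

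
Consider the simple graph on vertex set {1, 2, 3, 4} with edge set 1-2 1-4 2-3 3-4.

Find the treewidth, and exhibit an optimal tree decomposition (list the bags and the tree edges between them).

Treewidth 2.
One optimal decomposition is:
Bags: B1 = {1, 2, 4}  B2 = {2, 3, 4}
Tree: B1–B2

Each bag holds 3 vertices, so the decomposition has width 2, which upper-bounds the treewidth. For the lower bound, G contains the cycle 2–1–4–3–2, so G is not a forest; only forests have treewidth ≤ 1, hence tw(G) ≥ 2. The upper and lower bounds meet at 2, so that is the treewidth.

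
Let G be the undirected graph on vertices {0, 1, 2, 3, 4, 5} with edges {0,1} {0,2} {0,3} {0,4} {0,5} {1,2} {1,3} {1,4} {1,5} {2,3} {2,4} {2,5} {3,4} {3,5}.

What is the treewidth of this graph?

4

A width-4 tree decomposition is:
Bags: B1 = {0, 1, 2, 3, 5}  B2 = {0, 1, 2, 3, 4}
Tree: B1–B2
Each bag holds 5 vertices, so the decomposition has width 4, which upper-bounds the treewidth. On the other hand G contains the 5-clique {0, 1, 2, 3, 4}. A clique must lie in a single bag of any decomposition, so no decomposition can have width below 4. Hence tw(G) = 4 exactly.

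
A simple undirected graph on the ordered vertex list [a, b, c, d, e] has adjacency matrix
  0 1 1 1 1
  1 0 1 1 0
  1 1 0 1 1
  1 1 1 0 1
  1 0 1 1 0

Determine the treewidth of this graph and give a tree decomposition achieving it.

Treewidth 3.
Bags: B1 = {a, c, d, e}  B2 = {a, b, c, d}
Tree: B1–B2

Every bag has size at most 4, so the width is 4 − 1 = 3 and tw(G) ≤ 3. Conversely, {a, c, d, e} is a clique of size 4, and the vertices of any clique must share a bag in every tree decomposition; so some bag has ≥ 4 vertices and tw(G) ≥ 3. Hence tw(G) = 3 exactly.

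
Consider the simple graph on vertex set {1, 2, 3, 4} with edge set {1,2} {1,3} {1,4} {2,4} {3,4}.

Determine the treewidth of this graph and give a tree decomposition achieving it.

Treewidth 2.
Bags: B1 = {1, 2, 4}  B2 = {1, 3, 4}
Tree: B1–B2

The largest bag has 3 vertices, giving width 2; this decomposition certifies tw(G) ≤ 2. On the other hand G contains the 3-clique {1, 2, 4}. A clique must lie in a single bag of any decomposition, so no decomposition can have width below 2. Therefore the treewidth is 2.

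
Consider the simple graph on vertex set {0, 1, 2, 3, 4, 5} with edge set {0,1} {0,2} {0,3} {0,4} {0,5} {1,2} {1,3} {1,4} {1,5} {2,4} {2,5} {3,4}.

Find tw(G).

A width-3 tree decomposition is:
Bags: B1 = {0, 1, 2, 4}  B2 = {0, 1, 2, 5}  B3 = {0, 1, 3, 4}
Tree: B1–B2, B1–B3
Each bag holds 4 vertices, so the decomposition has width 3, which upper-bounds the treewidth. Conversely, {0, 1, 2, 4} is a clique of size 4, and the vertices of any clique must share a bag in every tree decomposition; so some bag has ≥ 4 vertices and tw(G) ≥ 3. Hence tw(G) = 3 exactly.

3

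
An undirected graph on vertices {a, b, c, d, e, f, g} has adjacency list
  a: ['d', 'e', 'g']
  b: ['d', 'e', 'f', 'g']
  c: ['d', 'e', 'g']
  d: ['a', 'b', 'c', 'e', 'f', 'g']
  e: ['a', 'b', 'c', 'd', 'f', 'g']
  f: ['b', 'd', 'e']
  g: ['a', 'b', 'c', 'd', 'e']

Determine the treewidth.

A width-3 tree decomposition is:
Bags: B1 = {b, d, e, g}  B2 = {c, d, e, g}  B3 = {a, d, e, g}  B4 = {b, d, e, f}
Tree: B1–B2, B1–B3, B1–B4
Every bag has size at most 4, so the width is 4 − 1 = 3 and tw(G) ≤ 3. On the other hand G contains the 4-clique {c, d, e, g}. A clique must lie in a single bag of any decomposition, so no decomposition can have width below 3. Combining the bounds, tw(G) = 3.

3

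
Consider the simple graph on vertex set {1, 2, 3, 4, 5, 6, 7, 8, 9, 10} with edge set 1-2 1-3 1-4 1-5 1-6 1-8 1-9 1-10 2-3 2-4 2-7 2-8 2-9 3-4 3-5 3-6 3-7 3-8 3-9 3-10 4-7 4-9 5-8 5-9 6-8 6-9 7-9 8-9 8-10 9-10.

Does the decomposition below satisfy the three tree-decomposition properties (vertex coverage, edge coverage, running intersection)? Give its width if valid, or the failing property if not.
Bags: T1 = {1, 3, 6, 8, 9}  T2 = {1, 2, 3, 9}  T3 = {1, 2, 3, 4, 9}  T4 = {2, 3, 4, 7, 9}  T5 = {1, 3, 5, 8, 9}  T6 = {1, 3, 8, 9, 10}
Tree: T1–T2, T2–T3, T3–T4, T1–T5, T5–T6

No — edge (8,2) lies in no bag.

A tree decomposition must satisfy three properties: every vertex lies in some bag; for every edge, both endpoints lie together in some bag; and for every vertex, the bags containing it form a connected subtree. Here edge (8,2) lies in no bag, so the decomposition is invalid.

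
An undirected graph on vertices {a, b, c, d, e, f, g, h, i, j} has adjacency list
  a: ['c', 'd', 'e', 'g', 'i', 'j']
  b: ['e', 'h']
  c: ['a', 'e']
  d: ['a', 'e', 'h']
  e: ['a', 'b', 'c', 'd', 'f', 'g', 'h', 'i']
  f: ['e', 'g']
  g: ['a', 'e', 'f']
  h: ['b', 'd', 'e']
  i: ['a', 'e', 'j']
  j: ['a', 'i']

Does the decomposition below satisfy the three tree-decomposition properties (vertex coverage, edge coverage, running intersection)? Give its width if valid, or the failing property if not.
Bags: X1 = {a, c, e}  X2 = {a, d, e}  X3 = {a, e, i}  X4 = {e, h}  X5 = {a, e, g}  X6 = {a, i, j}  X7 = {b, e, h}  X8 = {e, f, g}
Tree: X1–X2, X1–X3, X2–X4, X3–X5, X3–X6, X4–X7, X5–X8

A tree decomposition must satisfy three properties: every vertex lies in some bag; for every edge, both endpoints lie together in some bag; and for every vertex, the bags containing it form a connected subtree. Here edge (d,h) lies in no bag, so the decomposition is invalid.

No — edge (d,h) lies in no bag.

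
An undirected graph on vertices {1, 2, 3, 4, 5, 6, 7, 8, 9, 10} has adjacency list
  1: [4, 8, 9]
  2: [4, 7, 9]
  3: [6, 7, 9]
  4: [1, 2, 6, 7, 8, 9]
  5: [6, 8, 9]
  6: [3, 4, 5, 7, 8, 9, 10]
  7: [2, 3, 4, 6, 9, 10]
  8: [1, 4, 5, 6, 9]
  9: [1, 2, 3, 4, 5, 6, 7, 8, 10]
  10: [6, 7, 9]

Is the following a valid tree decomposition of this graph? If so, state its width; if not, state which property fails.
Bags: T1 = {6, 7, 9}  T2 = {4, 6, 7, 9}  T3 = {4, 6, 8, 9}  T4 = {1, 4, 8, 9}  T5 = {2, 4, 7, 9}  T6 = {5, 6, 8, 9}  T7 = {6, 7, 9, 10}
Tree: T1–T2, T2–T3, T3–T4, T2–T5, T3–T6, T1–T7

A tree decomposition must satisfy three properties: every vertex lies in some bag; for every edge, both endpoints lie together in some bag; and for every vertex, the bags containing it form a connected subtree. Here vertex 3 appears in no bag, so the decomposition is invalid.

No — vertex 3 appears in no bag.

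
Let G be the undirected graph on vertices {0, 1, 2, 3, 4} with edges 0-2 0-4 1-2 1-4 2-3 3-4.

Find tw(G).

A width-2 tree decomposition is:
Bags: B1 = {1, 2, 4}  B2 = {0, 2, 4}  B3 = {2, 3, 4}
Tree: B1–B2, B2–B3
The largest bag has 3 vertices, giving width 2; this decomposition certifies tw(G) ≤ 2. For the lower bound, G contains the cycle 2–1–4–0–2, so G is not a forest; only forests have treewidth ≤ 1, hence tw(G) ≥ 2. The upper and lower bounds meet at 2, so that is the treewidth.

2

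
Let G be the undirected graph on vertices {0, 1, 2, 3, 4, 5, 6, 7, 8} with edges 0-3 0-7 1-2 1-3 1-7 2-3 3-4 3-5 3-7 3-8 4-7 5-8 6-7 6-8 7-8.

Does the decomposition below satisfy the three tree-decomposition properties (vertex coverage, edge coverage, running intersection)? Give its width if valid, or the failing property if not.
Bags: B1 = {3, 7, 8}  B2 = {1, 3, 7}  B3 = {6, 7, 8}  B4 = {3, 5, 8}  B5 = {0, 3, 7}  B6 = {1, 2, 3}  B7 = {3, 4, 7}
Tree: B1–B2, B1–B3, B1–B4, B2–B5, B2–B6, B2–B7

Yes; width 2.

Checking the three conditions: (i) the bags cover all of {0, 1, 2, 3, 4, 5, 6, 7, 8}; (ii) for each edge, some bag contains both endpoints; (iii) the bags containing any fixed vertex form a subtree. All hold, so the decomposition is valid with width 3 − 1 = 2.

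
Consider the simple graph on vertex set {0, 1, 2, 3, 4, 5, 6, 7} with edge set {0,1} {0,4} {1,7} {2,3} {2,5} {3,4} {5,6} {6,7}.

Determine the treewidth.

2

A width-2 tree decomposition is:
Bags: B1 = {0, 1, 7}  B2 = {0, 6, 7}  B3 = {0, 5, 6}  B4 = {0, 2, 5}  B5 = {0, 2, 3}  B6 = {0, 3, 4}
Tree: B1–B2, B2–B3, B3–B4, B4–B5, B5–B6
Each bag holds 3 vertices, so the decomposition has width 2, which upper-bounds the treewidth. Since 0–1–7–6–5–2–3–4–0 is a cycle in G, G is not acyclic. Forests are exactly the graphs of treewidth ≤ 1, so tw(G) ≥ 2. Hence tw(G) = 2 exactly.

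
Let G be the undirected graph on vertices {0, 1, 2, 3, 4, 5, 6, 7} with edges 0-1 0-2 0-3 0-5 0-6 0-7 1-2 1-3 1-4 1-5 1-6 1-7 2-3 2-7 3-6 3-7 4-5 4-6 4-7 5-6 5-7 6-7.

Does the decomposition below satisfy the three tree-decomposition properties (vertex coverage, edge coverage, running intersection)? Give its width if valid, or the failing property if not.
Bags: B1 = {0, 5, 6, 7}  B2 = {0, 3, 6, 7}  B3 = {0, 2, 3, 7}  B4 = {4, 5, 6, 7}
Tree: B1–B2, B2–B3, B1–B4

No — vertex 1 appears in no bag.

A tree decomposition must satisfy three properties: every vertex lies in some bag; for every edge, both endpoints lie together in some bag; and for every vertex, the bags containing it form a connected subtree. Here vertex 1 appears in no bag, so the decomposition is invalid.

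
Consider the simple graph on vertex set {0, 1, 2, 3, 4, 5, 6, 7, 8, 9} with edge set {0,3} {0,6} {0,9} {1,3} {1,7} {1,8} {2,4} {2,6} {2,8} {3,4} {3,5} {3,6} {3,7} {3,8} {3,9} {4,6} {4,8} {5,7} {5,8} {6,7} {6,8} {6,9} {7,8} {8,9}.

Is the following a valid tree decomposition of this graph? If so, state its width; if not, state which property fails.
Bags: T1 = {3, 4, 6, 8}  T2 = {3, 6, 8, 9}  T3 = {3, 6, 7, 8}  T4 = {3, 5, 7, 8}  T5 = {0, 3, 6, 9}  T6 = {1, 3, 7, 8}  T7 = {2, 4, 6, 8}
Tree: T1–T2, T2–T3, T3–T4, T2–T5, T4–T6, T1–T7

Yes; width 3.

Vertex coverage: the bags together contain {0, 1, 2, 3, 4, 5, 6, 7, 8, 9}, the full vertex set. Edge coverage: each edge of G has both endpoints in at least one bag. Running intersection: for every vertex, the bags containing it form a connected subtree. All three properties hold, so this is a valid tree decomposition of width max|bag| − 1 = 3, and hence tw(G) ≤ 3.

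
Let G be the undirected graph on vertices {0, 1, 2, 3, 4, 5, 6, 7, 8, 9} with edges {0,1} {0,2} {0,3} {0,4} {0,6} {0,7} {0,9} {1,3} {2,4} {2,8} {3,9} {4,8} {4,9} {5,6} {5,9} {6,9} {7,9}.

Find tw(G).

A width-2 tree decomposition is:
Bags: B1 = {0, 6, 9}  B2 = {5, 6, 9}  B3 = {0, 4, 9}  B4 = {0, 3, 9}  B5 = {0, 2, 4}  B6 = {0, 1, 3}  B7 = {0, 7, 9}  B8 = {2, 4, 8}
Tree: B1–B2, B1–B3, B1–B4, B3–B5, B4–B6, B1–B7, B5–B8
Each bag holds 3 vertices, so the decomposition has width 2, which upper-bounds the treewidth. For the lower bound, the 3 vertices {0, 1, 3} are pairwise adjacent, and any tree decomposition puts a clique entirely inside one bag — forcing width ≥ 2. Hence tw(G) = 2 exactly.

2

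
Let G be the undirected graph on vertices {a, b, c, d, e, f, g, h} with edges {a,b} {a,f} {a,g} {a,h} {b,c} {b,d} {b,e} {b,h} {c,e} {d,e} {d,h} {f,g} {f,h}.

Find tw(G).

A width-2 tree decomposition is:
Bags: B1 = {b, d, h}  B2 = {b, d, e}  B3 = {a, b, h}  B4 = {b, c, e}  B5 = {a, f, h}  B6 = {a, f, g}
Tree: B1–B2, B1–B3, B2–B4, B3–B5, B5–B6
Every bag has size at most 3, so the width is 3 − 1 = 2 and tw(G) ≤ 2. Conversely, {a, f, g} is a clique of size 3, and the vertices of any clique must share a bag in every tree decomposition; so some bag has ≥ 3 vertices and tw(G) ≥ 2. Hence tw(G) = 2 exactly.

2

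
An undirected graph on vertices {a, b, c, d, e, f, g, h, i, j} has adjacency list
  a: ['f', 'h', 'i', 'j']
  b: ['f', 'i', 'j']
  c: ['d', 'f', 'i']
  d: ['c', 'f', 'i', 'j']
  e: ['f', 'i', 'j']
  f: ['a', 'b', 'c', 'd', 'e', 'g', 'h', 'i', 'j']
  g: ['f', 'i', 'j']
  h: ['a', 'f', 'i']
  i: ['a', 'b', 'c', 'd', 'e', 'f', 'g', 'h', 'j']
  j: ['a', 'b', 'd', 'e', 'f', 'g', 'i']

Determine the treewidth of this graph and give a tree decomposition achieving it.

The largest bag has 4 vertices, giving width 3; this decomposition certifies tw(G) ≤ 3. For the lower bound, the 4 vertices {d, f, i, j} are pairwise adjacent, and any tree decomposition puts a clique entirely inside one bag — forcing width ≥ 3. The upper and lower bounds meet at 3, so that is the treewidth.

Treewidth 3.
One optimal decomposition is:
Bags: B1 = {f, g, i, j}  B2 = {a, f, i, j}  B3 = {b, f, i, j}  B4 = {d, f, i, j}  B5 = {c, d, f, i}  B6 = {e, f, i, j}  B7 = {a, f, h, i}
Tree: B1–B2, B1–B3, B2–B4, B4–B5, B4–B6, B2–B7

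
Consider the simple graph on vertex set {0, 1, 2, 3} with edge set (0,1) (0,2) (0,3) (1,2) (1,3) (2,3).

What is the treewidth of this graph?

3

A width-3 tree decomposition is:
Bags: B1 = {0, 1, 2, 3}
Tree: (single bag)
With just one bag of size 4, the width is 4 − 1 = 3, so tw(G) ≤ 3. Conversely, {0, 1, 2, 3} is a clique of size 4, and the vertices of any clique must share a bag in every tree decomposition; so some bag has ≥ 4 vertices and tw(G) ≥ 3. Hence tw(G) = 3 exactly.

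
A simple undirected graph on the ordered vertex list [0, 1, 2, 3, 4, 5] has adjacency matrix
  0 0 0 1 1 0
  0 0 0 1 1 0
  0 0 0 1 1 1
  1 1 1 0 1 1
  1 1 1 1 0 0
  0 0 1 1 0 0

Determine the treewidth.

A width-2 tree decomposition is:
Bags: B1 = {0, 3, 4}  B2 = {1, 3, 4}  B3 = {2, 3, 4}  B4 = {2, 3, 5}
Tree: B1–B2, B1–B3, B3–B4
The largest bag has 3 vertices, giving width 2; this decomposition certifies tw(G) ≤ 2. On the other hand G contains the 3-clique {0, 3, 4}. A clique must lie in a single bag of any decomposition, so no decomposition can have width below 2. The upper and lower bounds meet at 2, so that is the treewidth.

2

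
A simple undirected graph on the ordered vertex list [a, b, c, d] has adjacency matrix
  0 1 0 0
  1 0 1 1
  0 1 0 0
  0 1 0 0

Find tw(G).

1

A width-1 tree decomposition is:
Bags: B1 = {b, d}  B2 = {b, c}  B3 = {a, b}
Tree: B1–B2, B2–B3
Each bag holds 2 vertices, so the decomposition has width 1, which upper-bounds the treewidth. G has an edge, so its treewidth is at least 1. Therefore the treewidth is 1.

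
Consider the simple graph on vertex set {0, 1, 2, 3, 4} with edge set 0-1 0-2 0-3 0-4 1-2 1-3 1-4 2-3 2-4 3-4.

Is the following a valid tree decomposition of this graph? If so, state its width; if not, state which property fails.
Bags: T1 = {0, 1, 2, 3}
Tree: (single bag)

A tree decomposition must satisfy three properties: every vertex lies in some bag; for every edge, both endpoints lie together in some bag; and for every vertex, the bags containing it form a connected subtree. Here vertex 4 appears in no bag, so the decomposition is invalid.

No — vertex 4 appears in no bag.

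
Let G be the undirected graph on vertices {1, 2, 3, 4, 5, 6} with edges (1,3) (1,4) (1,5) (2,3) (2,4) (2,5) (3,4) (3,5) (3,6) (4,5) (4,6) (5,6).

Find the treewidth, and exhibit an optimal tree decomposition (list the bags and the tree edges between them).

Every bag has size at most 4, so the width is 4 − 1 = 3 and tw(G) ≤ 3. For the lower bound, the 4 vertices {1, 3, 4, 5} are pairwise adjacent, and any tree decomposition puts a clique entirely inside one bag — forcing width ≥ 3. Therefore the treewidth is 3.

Treewidth 3.
One optimal decomposition is:
Bags: B1 = {3, 4, 5, 6}  B2 = {2, 3, 4, 5}  B3 = {1, 3, 4, 5}
Tree: B1–B2, B1–B3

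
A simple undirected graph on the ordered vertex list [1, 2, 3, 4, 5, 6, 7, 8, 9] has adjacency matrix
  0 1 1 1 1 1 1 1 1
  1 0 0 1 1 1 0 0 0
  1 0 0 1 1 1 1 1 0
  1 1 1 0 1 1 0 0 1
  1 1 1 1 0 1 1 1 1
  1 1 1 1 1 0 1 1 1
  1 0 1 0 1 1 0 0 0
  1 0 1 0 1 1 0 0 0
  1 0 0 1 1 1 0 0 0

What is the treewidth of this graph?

4

A width-4 tree decomposition is:
Bags: B1 = {1, 3, 5, 6, 8}  B2 = {1, 3, 4, 5, 6}  B3 = {1, 3, 5, 6, 7}  B4 = {1, 4, 5, 6, 9}  B5 = {1, 2, 4, 5, 6}
Tree: B1–B2, B2–B3, B2–B4, B4–B5
Each bag holds 5 vertices, so the decomposition has width 4, which upper-bounds the treewidth. Conversely, {1, 4, 5, 6, 9} is a clique of size 5, and the vertices of any clique must share a bag in every tree decomposition; so some bag has ≥ 5 vertices and tw(G) ≥ 4. Therefore the treewidth is 4.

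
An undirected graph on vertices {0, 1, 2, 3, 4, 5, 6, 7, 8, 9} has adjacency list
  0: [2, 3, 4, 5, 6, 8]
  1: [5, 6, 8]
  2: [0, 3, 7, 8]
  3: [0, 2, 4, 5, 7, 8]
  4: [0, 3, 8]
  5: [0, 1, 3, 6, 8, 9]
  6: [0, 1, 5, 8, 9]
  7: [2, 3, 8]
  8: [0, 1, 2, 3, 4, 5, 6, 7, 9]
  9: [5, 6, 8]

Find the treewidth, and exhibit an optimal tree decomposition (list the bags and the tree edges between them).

Treewidth 3.
Bags: B1 = {0, 3, 5, 8}  B2 = {0, 5, 6, 8}  B3 = {0, 2, 3, 8}  B4 = {0, 3, 4, 8}  B5 = {5, 6, 8, 9}  B6 = {1, 5, 6, 8}  B7 = {2, 3, 7, 8}
Tree: B1–B2, B1–B3, B3–B4, B2–B5, B5–B6, B3–B7

The largest bag has 4 vertices, giving width 3; this decomposition certifies tw(G) ≤ 3. On the other hand G contains the 4-clique {0, 2, 3, 8}. A clique must lie in a single bag of any decomposition, so no decomposition can have width below 3. Hence tw(G) = 3 exactly.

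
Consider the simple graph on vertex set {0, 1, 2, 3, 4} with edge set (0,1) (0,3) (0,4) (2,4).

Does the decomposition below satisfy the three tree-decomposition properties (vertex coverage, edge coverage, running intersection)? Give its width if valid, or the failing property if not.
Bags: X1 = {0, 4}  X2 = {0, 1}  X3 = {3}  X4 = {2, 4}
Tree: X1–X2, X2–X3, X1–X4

A tree decomposition must satisfy three properties: every vertex lies in some bag; for every edge, both endpoints lie together in some bag; and for every vertex, the bags containing it form a connected subtree. Here edge (0,3) lies in no bag, so the decomposition is invalid.

No — edge (0,3) lies in no bag.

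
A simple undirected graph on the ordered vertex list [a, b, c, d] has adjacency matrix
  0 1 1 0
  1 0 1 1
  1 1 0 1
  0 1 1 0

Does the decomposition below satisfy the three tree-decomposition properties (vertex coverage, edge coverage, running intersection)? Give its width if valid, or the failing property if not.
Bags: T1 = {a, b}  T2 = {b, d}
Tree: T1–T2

No — vertex c appears in no bag.

A tree decomposition must satisfy three properties: every vertex lies in some bag; for every edge, both endpoints lie together in some bag; and for every vertex, the bags containing it form a connected subtree. Here vertex c appears in no bag, so the decomposition is invalid.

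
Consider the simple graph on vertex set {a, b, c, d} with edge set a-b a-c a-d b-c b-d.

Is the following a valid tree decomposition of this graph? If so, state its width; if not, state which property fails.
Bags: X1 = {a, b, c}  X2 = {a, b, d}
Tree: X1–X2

Vertex coverage: the bags together contain {a, b, c, d}, the full vertex set. Edge coverage: each edge of G has both endpoints in at least one bag. Running intersection: for every vertex, the bags containing it form a connected subtree. All three properties hold, so this is a valid tree decomposition of width max|bag| − 1 = 2, and hence tw(G) ≤ 2.

Yes; width 2.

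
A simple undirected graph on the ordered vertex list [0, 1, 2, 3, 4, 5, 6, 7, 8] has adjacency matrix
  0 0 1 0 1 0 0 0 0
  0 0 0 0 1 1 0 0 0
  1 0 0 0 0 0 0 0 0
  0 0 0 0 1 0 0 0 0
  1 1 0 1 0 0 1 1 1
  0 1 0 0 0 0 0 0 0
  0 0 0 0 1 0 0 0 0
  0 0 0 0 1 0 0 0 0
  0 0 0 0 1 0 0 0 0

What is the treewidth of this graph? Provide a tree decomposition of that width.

Treewidth 1.
Bags: B1 = {4, 6}  B2 = {0, 4}  B3 = {4, 8}  B4 = {3, 4}  B5 = {4, 7}  B6 = {1, 4}  B7 = {0, 2}  B8 = {1, 5}
Tree: B1–B2, B2–B3, B1–B4, B4–B5, B1–B6, B2–B7, B6–B8

The largest bag has 2 vertices, giving width 1; this decomposition certifies tw(G) ≤ 1. G has an edge, so its treewidth is at least 1. Hence tw(G) = 1 exactly.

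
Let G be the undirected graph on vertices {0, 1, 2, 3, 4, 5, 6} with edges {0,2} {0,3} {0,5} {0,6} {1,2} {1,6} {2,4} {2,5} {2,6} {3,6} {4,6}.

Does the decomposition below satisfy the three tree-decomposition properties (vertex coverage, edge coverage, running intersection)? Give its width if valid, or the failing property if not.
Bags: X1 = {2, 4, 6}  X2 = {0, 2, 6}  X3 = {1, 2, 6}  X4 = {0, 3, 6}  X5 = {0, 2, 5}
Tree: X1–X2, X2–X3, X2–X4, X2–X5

Checking the three conditions: (i) the bags cover all of {0, 1, 2, 3, 4, 5, 6}; (ii) for each edge, some bag contains both endpoints; (iii) the bags containing any fixed vertex form a subtree. All hold, so the decomposition is valid with width 3 − 1 = 2.

Yes; width 2.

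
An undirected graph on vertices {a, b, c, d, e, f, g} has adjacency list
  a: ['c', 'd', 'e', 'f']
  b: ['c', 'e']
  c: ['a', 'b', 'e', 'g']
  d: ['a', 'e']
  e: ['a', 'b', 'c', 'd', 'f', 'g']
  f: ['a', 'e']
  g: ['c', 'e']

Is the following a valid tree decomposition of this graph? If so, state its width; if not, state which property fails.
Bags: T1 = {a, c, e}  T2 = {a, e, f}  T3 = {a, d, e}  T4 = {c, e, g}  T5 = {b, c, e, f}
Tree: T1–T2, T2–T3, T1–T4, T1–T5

No — bags containing vertex f are not connected in the tree.

A tree decomposition must satisfy three properties: every vertex lies in some bag; for every edge, both endpoints lie together in some bag; and for every vertex, the bags containing it form a connected subtree. Here bags containing vertex f are not connected in the tree, so the decomposition is invalid.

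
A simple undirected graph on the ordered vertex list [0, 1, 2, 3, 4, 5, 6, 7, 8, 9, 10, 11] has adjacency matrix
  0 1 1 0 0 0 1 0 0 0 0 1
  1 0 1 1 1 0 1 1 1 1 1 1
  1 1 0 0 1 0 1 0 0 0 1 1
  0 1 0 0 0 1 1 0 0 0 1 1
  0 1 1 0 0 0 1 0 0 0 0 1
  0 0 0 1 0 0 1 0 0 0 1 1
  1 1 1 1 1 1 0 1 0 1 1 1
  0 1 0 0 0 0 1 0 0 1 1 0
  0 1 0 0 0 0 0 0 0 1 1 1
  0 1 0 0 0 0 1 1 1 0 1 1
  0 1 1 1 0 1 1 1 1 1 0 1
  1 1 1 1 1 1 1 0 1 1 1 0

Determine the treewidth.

4

A width-4 tree decomposition is:
Bags: B1 = {1, 6, 9, 10, 11}  B2 = {1, 6, 7, 9, 10}  B3 = {1, 8, 9, 10, 11}  B4 = {1, 2, 6, 10, 11}  B5 = {0, 1, 2, 6, 11}  B6 = {1, 2, 4, 6, 11}  B7 = {1, 3, 6, 10, 11}  B8 = {3, 5, 6, 10, 11}
Tree: B1–B2, B1–B3, B1–B4, B4–B5, B5–B6, B4–B7, B7–B8
Every bag has size at most 5, so the width is 5 − 1 = 4 and tw(G) ≤ 4. Conversely, {1, 8, 9, 10, 11} is a clique of size 5, and the vertices of any clique must share a bag in every tree decomposition; so some bag has ≥ 5 vertices and tw(G) ≥ 4. The upper and lower bounds meet at 4, so that is the treewidth.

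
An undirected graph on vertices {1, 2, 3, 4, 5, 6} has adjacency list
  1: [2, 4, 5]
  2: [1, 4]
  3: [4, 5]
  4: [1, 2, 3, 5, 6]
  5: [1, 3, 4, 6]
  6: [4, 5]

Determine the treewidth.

A width-2 tree decomposition is:
Bags: B1 = {3, 4, 5}  B2 = {4, 5, 6}  B3 = {1, 4, 5}  B4 = {1, 2, 4}
Tree: B1–B2, B1–B3, B3–B4
Every bag has size at most 3, so the width is 3 − 1 = 2 and tw(G) ≤ 2. For the lower bound, the 3 vertices {1, 2, 4} are pairwise adjacent, and any tree decomposition puts a clique entirely inside one bag — forcing width ≥ 2. Hence tw(G) = 2 exactly.

2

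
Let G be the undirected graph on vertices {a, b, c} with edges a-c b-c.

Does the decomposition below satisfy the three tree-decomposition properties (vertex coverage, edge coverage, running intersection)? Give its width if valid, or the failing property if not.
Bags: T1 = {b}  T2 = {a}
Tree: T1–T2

A tree decomposition must satisfy three properties: every vertex lies in some bag; for every edge, both endpoints lie together in some bag; and for every vertex, the bags containing it form a connected subtree. Here vertex c appears in no bag, so the decomposition is invalid.

No — vertex c appears in no bag.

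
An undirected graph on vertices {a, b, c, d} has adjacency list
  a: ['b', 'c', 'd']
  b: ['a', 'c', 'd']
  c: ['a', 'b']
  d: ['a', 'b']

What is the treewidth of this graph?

2

A width-2 tree decomposition is:
Bags: B1 = {a, b, c}  B2 = {a, b, d}
Tree: B1–B2
Every bag has size at most 3, so the width is 3 − 1 = 2 and tw(G) ≤ 2. Conversely, {a, b, d} is a clique of size 3, and the vertices of any clique must share a bag in every tree decomposition; so some bag has ≥ 3 vertices and tw(G) ≥ 2. Combining the bounds, tw(G) = 2.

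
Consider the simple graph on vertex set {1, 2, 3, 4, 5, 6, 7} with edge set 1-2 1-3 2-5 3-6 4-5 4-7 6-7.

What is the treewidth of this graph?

A width-2 tree decomposition is:
Bags: B1 = {1, 3, 6}  B2 = {1, 6, 7}  B3 = {1, 4, 7}  B4 = {1, 4, 5}  B5 = {1, 2, 5}
Tree: B1–B2, B2–B3, B3–B4, B4–B5
The largest bag has 3 vertices, giving width 2; this decomposition certifies tw(G) ≤ 2. For the lower bound, G contains the cycle 1–3–6–7–4–5–2–1, so G is not a forest; only forests have treewidth ≤ 1, hence tw(G) ≥ 2. Therefore the treewidth is 2.

2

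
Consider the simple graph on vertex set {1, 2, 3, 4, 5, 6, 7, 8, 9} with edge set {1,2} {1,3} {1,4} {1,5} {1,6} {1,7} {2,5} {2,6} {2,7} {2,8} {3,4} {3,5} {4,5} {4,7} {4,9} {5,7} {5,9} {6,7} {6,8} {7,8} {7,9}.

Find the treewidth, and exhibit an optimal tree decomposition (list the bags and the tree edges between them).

Treewidth 3.
Bags: B1 = {1, 2, 5, 7}  B2 = {1, 4, 5, 7}  B3 = {1, 2, 6, 7}  B4 = {1, 3, 4, 5}  B5 = {2, 6, 7, 8}  B6 = {4, 5, 7, 9}
Tree: B1–B2, B1–B3, B2–B4, B3–B5, B2–B6

Every bag has size at most 4, so the width is 4 − 1 = 3 and tw(G) ≤ 3. Conversely, {1, 3, 4, 5} is a clique of size 4, and the vertices of any clique must share a bag in every tree decomposition; so some bag has ≥ 4 vertices and tw(G) ≥ 3. Therefore the treewidth is 3.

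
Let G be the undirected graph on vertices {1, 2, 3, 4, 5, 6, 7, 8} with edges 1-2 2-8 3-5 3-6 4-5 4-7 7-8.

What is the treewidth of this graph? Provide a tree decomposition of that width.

Each bag holds 2 vertices, so the decomposition has width 1, which upper-bounds the treewidth. G has an edge, so its treewidth is at least 1. Therefore the treewidth is 1.

Treewidth 1.
One optimal decomposition is:
Bags: B1 = {1, 2}  B2 = {2, 8}  B3 = {7, 8}  B4 = {4, 7}  B5 = {4, 5}  B6 = {3, 5}  B7 = {3, 6}
Tree: B1–B2, B2–B3, B3–B4, B4–B5, B5–B6, B6–B7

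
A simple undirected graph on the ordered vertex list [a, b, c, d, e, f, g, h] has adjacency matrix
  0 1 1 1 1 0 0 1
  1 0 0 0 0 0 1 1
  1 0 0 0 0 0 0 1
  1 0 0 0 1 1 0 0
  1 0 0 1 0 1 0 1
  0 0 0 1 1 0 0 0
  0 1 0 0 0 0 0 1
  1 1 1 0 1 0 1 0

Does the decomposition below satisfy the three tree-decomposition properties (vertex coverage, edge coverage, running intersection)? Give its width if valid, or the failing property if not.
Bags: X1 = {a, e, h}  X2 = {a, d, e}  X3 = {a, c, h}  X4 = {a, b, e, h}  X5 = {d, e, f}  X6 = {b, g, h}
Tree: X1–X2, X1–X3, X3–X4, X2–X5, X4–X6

No — bags containing vertex e are not connected in the tree.

A tree decomposition must satisfy three properties: every vertex lies in some bag; for every edge, both endpoints lie together in some bag; and for every vertex, the bags containing it form a connected subtree. Here bags containing vertex e are not connected in the tree, so the decomposition is invalid.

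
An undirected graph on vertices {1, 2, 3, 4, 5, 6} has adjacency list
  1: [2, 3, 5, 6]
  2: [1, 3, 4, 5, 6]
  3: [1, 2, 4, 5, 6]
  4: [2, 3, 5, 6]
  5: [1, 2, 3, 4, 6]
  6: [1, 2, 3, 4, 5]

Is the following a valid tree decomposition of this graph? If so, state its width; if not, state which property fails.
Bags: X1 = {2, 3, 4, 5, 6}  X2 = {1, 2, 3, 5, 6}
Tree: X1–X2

Checking the three conditions: (i) the bags cover all of {1, 2, 3, 4, 5, 6}; (ii) for each edge, some bag contains both endpoints; (iii) the bags containing any fixed vertex form a subtree. All hold, so the decomposition is valid with width 5 − 1 = 4.

Yes; width 4.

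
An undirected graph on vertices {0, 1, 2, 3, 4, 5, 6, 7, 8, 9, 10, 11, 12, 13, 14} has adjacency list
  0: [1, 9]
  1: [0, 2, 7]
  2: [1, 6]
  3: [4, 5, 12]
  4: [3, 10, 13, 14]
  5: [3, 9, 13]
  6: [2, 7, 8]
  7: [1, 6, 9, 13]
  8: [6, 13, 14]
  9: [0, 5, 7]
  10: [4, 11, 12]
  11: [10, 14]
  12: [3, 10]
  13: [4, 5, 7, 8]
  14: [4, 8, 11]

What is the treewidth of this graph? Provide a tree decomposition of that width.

Each bag holds 4 vertices, so the decomposition has width 3, which upper-bounds the treewidth. For the lower bound: the 4 vertex sets {0,1,2}, {6}, {7}, {5,8,9,13} are disjoint, each induces a connected subgraph, and every pair is joined by at least one edge of G. Contracting each set to a single vertex therefore yields K_{4} as a minor, and since treewidth is minor-monotone, tw(G) ≥ tw(K_{4}) = 3. Hence tw(G) = 3 exactly.

Treewidth 3.
Bags: B1 = {0, 1, 2, 6}  B2 = {0, 1, 6, 7}  B3 = {0, 6, 7, 9}  B4 = {6, 7, 8, 9}  B5 = {7, 8, 9, 13}  B6 = {5, 8, 9, 13}  B7 = {5, 8, 13, 14}  B8 = {4, 5, 13, 14}  B9 = {3, 4, 5, 14}  B10 = {3, 4, 11, 14}  B11 = {3, 4, 10, 11}  B12 = {3, 10, 11, 12}
Tree: B1–B2, B2–B3, B3–B4, B4–B5, B5–B6, B6–B7, B7–B8, B8–B9, B9–B10, B10–B11, B11–B12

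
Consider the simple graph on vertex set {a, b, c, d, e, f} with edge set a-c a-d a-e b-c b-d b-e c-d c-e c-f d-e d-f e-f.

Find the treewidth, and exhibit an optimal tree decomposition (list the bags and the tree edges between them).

Treewidth 3.
One such decomposition:
Bags: B1 = {a, c, d, e}  B2 = {c, d, e, f}  B3 = {b, c, d, e}
Tree: B1–B2, B2–B3

Each bag holds 4 vertices, so the decomposition has width 3, which upper-bounds the treewidth. For the lower bound, the 4 vertices {a, c, d, e} are pairwise adjacent, and any tree decomposition puts a clique entirely inside one bag — forcing width ≥ 3. Hence tw(G) = 3 exactly.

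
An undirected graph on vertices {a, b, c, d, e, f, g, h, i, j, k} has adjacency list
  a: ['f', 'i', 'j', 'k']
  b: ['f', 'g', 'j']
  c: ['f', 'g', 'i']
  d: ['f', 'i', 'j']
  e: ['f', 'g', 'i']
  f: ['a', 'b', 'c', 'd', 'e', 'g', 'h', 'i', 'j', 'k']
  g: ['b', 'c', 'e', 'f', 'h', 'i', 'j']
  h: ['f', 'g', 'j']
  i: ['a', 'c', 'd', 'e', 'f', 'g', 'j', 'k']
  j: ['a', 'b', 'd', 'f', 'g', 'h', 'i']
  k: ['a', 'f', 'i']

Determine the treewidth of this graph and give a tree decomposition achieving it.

Every bag has size at most 4, so the width is 4 − 1 = 3 and tw(G) ≤ 3. For the lower bound, the 4 vertices {f, g, h, j} are pairwise adjacent, and any tree decomposition puts a clique entirely inside one bag — forcing width ≥ 3. Therefore the treewidth is 3.

Treewidth 3.
Bags: B1 = {f, g, i, j}  B2 = {a, f, i, j}  B3 = {f, g, h, j}  B4 = {c, f, g, i}  B5 = {e, f, g, i}  B6 = {b, f, g, j}  B7 = {d, f, i, j}  B8 = {a, f, i, k}
Tree: B1–B2, B1–B3, B1–B4, B4–B5, B3–B6, B2–B7, B2–B8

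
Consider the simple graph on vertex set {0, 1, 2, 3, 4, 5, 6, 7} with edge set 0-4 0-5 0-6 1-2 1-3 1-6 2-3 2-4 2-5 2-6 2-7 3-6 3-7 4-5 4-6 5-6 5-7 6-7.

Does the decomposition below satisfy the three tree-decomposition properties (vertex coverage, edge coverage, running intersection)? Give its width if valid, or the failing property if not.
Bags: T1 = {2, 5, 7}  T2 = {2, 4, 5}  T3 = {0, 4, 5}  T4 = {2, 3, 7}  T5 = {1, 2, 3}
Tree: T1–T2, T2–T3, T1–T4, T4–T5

A tree decomposition must satisfy three properties: every vertex lies in some bag; for every edge, both endpoints lie together in some bag; and for every vertex, the bags containing it form a connected subtree. Here vertex 6 appears in no bag, so the decomposition is invalid.

No — vertex 6 appears in no bag.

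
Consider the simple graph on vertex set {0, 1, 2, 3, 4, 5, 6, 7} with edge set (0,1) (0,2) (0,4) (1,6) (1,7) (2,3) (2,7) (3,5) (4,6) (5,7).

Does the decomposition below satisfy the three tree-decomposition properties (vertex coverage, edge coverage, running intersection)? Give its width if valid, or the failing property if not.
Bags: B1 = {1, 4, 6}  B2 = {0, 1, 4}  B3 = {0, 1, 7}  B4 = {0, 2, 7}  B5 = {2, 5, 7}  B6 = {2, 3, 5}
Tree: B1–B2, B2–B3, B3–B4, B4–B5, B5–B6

Checking the three conditions: (i) the bags cover all of {0, 1, 2, 3, 4, 5, 6, 7}; (ii) for each edge, some bag contains both endpoints; (iii) the bags containing any fixed vertex form a subtree. All hold, so the decomposition is valid with width 3 − 1 = 2.

Yes; width 2.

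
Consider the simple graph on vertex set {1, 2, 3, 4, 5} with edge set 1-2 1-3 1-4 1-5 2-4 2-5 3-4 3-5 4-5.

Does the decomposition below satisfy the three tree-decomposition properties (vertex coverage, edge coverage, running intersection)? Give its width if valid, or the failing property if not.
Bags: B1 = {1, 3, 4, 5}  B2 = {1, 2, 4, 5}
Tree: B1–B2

Every vertex of G appears in some bag (union = {1, 2, 3, 4, 5}); every edge is covered by a bag; and for each vertex v the set of bags containing v is connected in the bag tree. The decomposition is therefore valid. The largest bag has 4 vertices, so the width is 3.

Yes; width 3.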